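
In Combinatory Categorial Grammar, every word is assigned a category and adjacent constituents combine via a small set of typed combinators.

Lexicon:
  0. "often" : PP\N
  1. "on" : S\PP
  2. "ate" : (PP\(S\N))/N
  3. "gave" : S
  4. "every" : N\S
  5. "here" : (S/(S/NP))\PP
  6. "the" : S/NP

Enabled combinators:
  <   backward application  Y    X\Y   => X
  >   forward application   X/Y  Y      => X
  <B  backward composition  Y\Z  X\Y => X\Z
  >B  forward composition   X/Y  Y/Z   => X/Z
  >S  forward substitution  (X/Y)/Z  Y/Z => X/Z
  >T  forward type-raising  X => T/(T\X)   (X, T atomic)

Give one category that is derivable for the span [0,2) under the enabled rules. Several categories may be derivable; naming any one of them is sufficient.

[0,7] S   >
  [0,6] S/(S/NP)   <
    [0,5] PP   <
      [0,2] S\N   <B
        [0,1] "often" : PP\N
        [1,2] "on" : S\PP
      [2,5] PP\(S\N)   >
        [2,3] "ate" : (PP\(S\N))/N
        [3,5] N   <
          [3,4] "gave" : S
          [4,5] "every" : N\S
    [5,6] "here" : (S/(S/NP))\PP
  [6,7] "the" : S/NP

S\N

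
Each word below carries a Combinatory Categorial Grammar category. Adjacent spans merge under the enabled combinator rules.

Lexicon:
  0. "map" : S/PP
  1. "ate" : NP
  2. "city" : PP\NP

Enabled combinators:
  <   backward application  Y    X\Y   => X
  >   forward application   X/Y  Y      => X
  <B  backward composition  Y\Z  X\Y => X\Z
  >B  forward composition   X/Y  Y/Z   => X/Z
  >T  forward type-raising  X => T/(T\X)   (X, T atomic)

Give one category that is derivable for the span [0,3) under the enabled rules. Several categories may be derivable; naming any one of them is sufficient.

[0,3] S   >
  [0,1] "map" : S/PP
  [1,3] PP   >
    [1,2] PP/(PP\NP)   >T
      [1,2] "ate" : NP
    [2,3] "city" : PP\NP

S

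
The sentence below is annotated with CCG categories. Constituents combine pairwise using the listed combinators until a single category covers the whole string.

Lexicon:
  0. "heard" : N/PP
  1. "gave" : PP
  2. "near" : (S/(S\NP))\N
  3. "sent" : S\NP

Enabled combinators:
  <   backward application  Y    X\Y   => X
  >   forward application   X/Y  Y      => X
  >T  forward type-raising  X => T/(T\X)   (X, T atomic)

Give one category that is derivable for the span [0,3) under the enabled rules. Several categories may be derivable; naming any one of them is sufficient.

[0,4] S   >
  [0,3] S/(S\NP)   <
    [0,2] N   >
      [0,1] "heard" : N/PP
      [1,2] "gave" : PP
    [2,3] "near" : (S/(S\NP))\N
  [3,4] "sent" : S\NP

S/(S\NP)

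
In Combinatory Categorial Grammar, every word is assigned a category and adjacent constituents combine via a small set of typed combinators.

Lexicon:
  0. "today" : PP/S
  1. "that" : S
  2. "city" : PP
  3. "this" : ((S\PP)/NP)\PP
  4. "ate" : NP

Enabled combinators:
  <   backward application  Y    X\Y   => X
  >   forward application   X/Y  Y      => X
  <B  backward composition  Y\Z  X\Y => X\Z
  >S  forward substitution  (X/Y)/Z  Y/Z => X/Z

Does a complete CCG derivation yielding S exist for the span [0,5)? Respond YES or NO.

[0,5] S   <
  [0,2] PP   >
    [0,1] "today" : PP/S
    [1,2] "that" : S
  [2,5] S\PP   >
    [2,4] (S\PP)/NP   <
      [2,3] "city" : PP
      [3,4] "this" : ((S\PP)/NP)\PP
    [4,5] "ate" : NP

YES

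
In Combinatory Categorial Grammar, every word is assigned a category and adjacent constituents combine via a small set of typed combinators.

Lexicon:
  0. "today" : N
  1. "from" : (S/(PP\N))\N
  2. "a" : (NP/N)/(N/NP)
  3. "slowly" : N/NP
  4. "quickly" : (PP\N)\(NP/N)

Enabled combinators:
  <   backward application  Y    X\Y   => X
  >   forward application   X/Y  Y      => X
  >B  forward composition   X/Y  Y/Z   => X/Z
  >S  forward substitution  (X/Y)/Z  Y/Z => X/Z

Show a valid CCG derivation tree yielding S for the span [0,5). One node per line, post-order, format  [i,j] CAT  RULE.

[0,1] N  lex  "today"
[1,2] (S/(PP\N))\N  lex  "from"
[0,2] S/(PP\N)  <  k=1
[2,3] (NP/N)/(N/NP)  lex  "a"
[3,4] N/NP  lex  "slowly"
[2,4] NP/N  >  k=3
[4,5] (PP\N)\(NP/N)  lex  "quickly"
[2,5] PP\N  <  k=4
[0,5] S  >  k=2

[0,5] S   >
  [0,2] S/(PP\N)   <
    [0,1] "today" : N
    [1,2] "from" : (S/(PP\N))\N
  [2,5] PP\N   <
    [2,4] NP/N   >
      [2,3] "a" : (NP/N)/(N/NP)
      [3,4] "slowly" : N/NP
    [4,5] "quickly" : (PP\N)\(NP/N)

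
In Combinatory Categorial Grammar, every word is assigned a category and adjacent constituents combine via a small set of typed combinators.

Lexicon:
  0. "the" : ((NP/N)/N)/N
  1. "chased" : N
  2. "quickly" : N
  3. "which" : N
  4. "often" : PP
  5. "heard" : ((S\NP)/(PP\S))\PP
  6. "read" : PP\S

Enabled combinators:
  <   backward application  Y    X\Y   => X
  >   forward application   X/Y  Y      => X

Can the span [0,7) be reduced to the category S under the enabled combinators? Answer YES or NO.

YES

[0,7] S   <
  [0,4] NP   >
    [0,3] NP/N   >
      [0,2] (NP/N)/N   >
        [0,1] "the" : ((NP/N)/N)/N
        [1,2] "chased" : N
      [2,3] "quickly" : N
    [3,4] "which" : N
  [4,7] S\NP   >
    [4,6] (S\NP)/(PP\S)   <
      [4,5] "often" : PP
      [5,6] "heard" : ((S\NP)/(PP\S))\PP
    [6,7] "read" : PP\S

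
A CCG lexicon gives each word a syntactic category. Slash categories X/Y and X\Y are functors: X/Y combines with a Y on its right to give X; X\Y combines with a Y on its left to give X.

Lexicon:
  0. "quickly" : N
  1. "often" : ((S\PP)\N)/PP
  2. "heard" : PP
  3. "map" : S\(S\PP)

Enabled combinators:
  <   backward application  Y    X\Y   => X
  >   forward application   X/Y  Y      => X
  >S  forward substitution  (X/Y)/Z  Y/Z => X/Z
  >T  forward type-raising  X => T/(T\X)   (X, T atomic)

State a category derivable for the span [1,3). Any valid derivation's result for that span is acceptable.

[0,4] S   <
  [0,3] S\PP   <
    [0,1] "quickly" : N
    [1,3] (S\PP)\N   >
      [1,2] "often" : ((S\PP)\N)/PP
      [2,3] "heard" : PP
  [3,4] "map" : S\(S\PP)

(S\PP)\N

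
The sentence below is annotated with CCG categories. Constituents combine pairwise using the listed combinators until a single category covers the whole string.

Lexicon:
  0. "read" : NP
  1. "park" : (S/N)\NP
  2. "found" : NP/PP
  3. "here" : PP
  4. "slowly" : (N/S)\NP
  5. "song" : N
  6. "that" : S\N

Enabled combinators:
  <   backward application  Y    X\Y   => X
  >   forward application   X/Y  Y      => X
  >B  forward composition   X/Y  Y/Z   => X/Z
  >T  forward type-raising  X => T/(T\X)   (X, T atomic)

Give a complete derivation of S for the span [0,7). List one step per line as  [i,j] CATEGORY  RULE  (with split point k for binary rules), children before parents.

[0,1] NP  lex  "read"
[1,2] (S/N)\NP  lex  "park"
[0,2] S/N  <  k=1
[2,3] NP/PP  lex  "found"
[3,4] PP  lex  "here"
[2,4] NP  >  k=3
[4,5] (N/S)\NP  lex  "slowly"
[2,5] N/S  <  k=4
[5,6] N  lex  "song"
[5,6] S/(S\N)  >T
[6,7] S\N  lex  "that"
[5,7] S  >  k=6
[2,7] N  >  k=5
[0,7] S  >  k=2

[0,7] S   >
  [0,2] S/N   <
    [0,1] "read" : NP
    [1,2] "park" : (S/N)\NP
  [2,7] N   >
    [2,5] N/S   <
      [2,4] NP   >
        [2,3] "found" : NP/PP
        [3,4] "here" : PP
      [4,5] "slowly" : (N/S)\NP
    [5,7] S   >
      [5,6] S/(S\N)   >T
        [5,6] "song" : N
      [6,7] "that" : S\N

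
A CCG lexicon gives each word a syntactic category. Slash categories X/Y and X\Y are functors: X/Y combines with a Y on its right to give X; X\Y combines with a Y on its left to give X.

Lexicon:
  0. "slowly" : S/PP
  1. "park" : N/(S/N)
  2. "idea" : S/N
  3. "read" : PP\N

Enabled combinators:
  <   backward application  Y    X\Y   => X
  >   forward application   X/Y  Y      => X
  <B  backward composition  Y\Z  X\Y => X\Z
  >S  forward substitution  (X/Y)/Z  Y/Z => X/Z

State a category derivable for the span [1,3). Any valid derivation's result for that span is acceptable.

[0,4] S   >
  [0,1] "slowly" : S/PP
  [1,4] PP   <
    [1,3] N   >
      [1,2] "park" : N/(S/N)
      [2,3] "idea" : S/N
    [3,4] "read" : PP\N

N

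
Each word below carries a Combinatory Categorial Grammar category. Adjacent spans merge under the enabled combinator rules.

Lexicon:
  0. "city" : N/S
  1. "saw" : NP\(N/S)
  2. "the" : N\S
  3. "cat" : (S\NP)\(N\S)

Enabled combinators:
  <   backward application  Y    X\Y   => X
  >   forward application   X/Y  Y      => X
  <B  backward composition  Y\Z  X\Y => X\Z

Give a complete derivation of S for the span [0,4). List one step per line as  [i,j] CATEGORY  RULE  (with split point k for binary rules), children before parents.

[0,1] N/S  lex  "city"
[1,2] NP\(N/S)  lex  "saw"
[0,2] NP  <  k=1
[2,3] N\S  lex  "the"
[3,4] (S\NP)\(N\S)  lex  "cat"
[2,4] S\NP  <  k=3
[0,4] S  <  k=2

[0,4] S   <
  [0,2] NP   <
    [0,1] "city" : N/S
    [1,2] "saw" : NP\(N/S)
  [2,4] S\NP   <
    [2,3] "the" : N\S
    [3,4] "cat" : (S\NP)\(N\S)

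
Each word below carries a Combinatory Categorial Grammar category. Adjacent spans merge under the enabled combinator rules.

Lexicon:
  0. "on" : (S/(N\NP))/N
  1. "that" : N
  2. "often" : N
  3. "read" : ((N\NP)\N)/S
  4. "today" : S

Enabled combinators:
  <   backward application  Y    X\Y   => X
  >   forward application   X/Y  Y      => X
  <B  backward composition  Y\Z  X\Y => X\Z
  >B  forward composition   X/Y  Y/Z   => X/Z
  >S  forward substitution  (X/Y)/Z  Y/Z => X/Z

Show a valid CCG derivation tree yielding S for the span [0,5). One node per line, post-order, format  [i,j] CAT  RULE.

[0,1] (S/(N\NP))/N  lex  "on"
[1,2] N  lex  "that"
[0,2] S/(N\NP)  >  k=1
[2,3] N  lex  "often"
[3,4] ((N\NP)\N)/S  lex  "read"
[4,5] S  lex  "today"
[3,5] (N\NP)\N  >  k=4
[2,5] N\NP  <  k=3
[0,5] S  >  k=2

[0,5] S   >
  [0,2] S/(N\NP)   >
    [0,1] "on" : (S/(N\NP))/N
    [1,2] "that" : N
  [2,5] N\NP   <
    [2,3] "often" : N
    [3,5] (N\NP)\N   >
      [3,4] "read" : ((N\NP)\N)/S
      [4,5] "today" : S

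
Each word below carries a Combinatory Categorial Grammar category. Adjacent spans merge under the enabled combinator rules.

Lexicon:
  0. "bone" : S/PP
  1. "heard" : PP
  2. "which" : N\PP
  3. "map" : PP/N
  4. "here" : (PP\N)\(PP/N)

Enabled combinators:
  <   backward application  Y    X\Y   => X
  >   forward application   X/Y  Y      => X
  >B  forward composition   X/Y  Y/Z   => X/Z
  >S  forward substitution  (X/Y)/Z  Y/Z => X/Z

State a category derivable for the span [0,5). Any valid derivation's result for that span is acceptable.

[0,5] S   >
  [0,1] "bone" : S/PP
  [1,5] PP   <
    [1,3] N   <
      [1,2] "heard" : PP
      [2,3] "which" : N\PP
    [3,5] PP\N   <
      [3,4] "map" : PP/N
      [4,5] "here" : (PP\N)\(PP/N)

S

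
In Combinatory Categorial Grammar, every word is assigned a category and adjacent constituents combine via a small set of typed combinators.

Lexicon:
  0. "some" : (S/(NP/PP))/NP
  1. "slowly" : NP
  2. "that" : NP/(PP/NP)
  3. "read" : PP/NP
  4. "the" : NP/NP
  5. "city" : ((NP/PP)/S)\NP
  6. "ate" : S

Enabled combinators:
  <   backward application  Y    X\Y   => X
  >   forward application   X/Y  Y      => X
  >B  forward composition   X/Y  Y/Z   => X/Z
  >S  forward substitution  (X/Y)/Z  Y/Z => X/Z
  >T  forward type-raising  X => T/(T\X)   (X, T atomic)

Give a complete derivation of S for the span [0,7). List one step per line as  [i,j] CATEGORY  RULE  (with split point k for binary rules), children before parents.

[0,7] S   >
  [0,2] S/(NP/PP)   >
    [0,1] "some" : (S/(NP/PP))/NP
    [1,2] "slowly" : NP
  [2,7] NP/PP   >
    [2,6] (NP/PP)/S   <
      [2,5] NP   >
        [2,3] "that" : NP/(PP/NP)
        [3,5] PP/NP   >B
          [3,4] "read" : PP/NP
          [4,5] "the" : NP/NP
      [5,6] "city" : ((NP/PP)/S)\NP
    [6,7] "ate" : S

[0,1] (S/(NP/PP))/NP  lex  "some"
[1,2] NP  lex  "slowly"
[0,2] S/(NP/PP)  >  k=1
[2,3] NP/(PP/NP)  lex  "that"
[3,4] PP/NP  lex  "read"
[4,5] NP/NP  lex  "the"
[3,5] PP/NP  >B  k=4
[2,5] NP  >  k=3
[5,6] ((NP/PP)/S)\NP  lex  "city"
[2,6] (NP/PP)/S  <  k=5
[6,7] S  lex  "ate"
[2,7] NP/PP  >  k=6
[0,7] S  >  k=2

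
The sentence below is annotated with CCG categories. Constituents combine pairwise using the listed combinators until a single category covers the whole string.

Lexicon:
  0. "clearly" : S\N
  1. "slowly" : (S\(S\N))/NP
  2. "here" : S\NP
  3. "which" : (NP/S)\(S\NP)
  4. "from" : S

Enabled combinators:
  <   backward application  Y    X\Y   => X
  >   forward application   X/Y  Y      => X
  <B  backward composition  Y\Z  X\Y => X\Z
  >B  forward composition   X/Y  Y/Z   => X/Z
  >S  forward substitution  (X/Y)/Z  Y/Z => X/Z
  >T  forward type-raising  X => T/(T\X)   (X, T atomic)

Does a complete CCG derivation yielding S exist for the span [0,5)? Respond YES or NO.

[0,5] S   <
  [0,1] "clearly" : S\N
  [1,5] S\(S\N)   >
    [1,2] "slowly" : (S\(S\N))/NP
    [2,5] NP   >
      [2,4] NP/S   <
        [2,3] "here" : S\NP
        [3,4] "which" : (NP/S)\(S\NP)
      [4,5] "from" : S

YES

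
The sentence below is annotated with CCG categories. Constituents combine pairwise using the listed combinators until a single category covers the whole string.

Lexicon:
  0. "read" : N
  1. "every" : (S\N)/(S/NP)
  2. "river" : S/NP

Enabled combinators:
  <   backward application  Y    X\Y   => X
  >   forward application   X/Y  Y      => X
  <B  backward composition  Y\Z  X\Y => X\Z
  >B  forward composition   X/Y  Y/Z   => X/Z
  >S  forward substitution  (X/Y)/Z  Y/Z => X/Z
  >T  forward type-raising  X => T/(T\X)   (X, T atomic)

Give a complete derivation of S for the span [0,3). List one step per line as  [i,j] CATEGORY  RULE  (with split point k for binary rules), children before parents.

[0,3] S   >
  [0,1] S/(S\N)   >T
    [0,1] "read" : N
  [1,3] S\N   >
    [1,2] "every" : (S\N)/(S/NP)
    [2,3] "river" : S/NP

[0,1] N  lex  "read"
[0,1] S/(S\N)  >T
[1,2] (S\N)/(S/NP)  lex  "every"
[2,3] S/NP  lex  "river"
[1,3] S\N  >  k=2
[0,3] S  >  k=1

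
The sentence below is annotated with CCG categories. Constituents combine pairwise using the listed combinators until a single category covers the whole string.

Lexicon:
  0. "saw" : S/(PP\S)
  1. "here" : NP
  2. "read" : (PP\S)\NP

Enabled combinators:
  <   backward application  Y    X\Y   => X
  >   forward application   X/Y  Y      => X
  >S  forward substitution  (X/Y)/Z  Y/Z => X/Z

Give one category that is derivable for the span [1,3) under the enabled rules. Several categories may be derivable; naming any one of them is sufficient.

[0,3] S   >
  [0,1] "saw" : S/(PP\S)
  [1,3] PP\S   <
    [1,2] "here" : NP
    [2,3] "read" : (PP\S)\NP

PP\S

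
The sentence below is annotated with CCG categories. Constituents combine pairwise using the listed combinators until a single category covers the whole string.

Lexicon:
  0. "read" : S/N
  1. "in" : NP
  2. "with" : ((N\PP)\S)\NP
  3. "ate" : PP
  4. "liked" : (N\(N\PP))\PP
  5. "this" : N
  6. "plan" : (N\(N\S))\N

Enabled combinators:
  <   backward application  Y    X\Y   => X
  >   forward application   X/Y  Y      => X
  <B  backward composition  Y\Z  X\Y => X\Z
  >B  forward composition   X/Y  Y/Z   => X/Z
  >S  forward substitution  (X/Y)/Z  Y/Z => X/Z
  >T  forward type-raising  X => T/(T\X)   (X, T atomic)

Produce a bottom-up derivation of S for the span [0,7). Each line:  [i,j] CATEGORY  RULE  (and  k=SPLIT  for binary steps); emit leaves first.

[0,7] S   >
  [0,1] "read" : S/N
  [1,7] N   <
    [1,5] N\S   <B
      [1,3] (N\PP)\S   <
        [1,2] "in" : NP
        [2,3] "with" : ((N\PP)\S)\NP
      [3,5] N\(N\PP)   <
        [3,4] "ate" : PP
        [4,5] "liked" : (N\(N\PP))\PP
    [5,7] N\(N\S)   <
      [5,6] "this" : N
      [6,7] "plan" : (N\(N\S))\N

[0,1] S/N  lex  "read"
[1,2] NP  lex  "in"
[2,3] ((N\PP)\S)\NP  lex  "with"
[1,3] (N\PP)\S  <  k=2
[3,4] PP  lex  "ate"
[4,5] (N\(N\PP))\PP  lex  "liked"
[3,5] N\(N\PP)  <  k=4
[1,5] N\S  <B  k=3
[5,6] N  lex  "this"
[6,7] (N\(N\S))\N  lex  "plan"
[5,7] N\(N\S)  <  k=6
[1,7] N  <  k=5
[0,7] S  >  k=1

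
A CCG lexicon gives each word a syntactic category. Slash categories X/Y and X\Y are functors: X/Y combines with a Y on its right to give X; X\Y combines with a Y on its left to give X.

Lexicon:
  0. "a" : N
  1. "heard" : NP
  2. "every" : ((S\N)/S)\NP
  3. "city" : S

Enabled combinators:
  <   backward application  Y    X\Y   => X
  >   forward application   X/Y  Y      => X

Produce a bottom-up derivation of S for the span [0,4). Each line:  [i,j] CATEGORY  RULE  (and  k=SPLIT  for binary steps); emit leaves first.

[0,4] S   <
  [0,1] "a" : N
  [1,4] S\N   >
    [1,3] (S\N)/S   <
      [1,2] "heard" : NP
      [2,3] "every" : ((S\N)/S)\NP
    [3,4] "city" : S

[0,1] N  lex  "a"
[1,2] NP  lex  "heard"
[2,3] ((S\N)/S)\NP  lex  "every"
[1,3] (S\N)/S  <  k=2
[3,4] S  lex  "city"
[1,4] S\N  >  k=3
[0,4] S  <  k=1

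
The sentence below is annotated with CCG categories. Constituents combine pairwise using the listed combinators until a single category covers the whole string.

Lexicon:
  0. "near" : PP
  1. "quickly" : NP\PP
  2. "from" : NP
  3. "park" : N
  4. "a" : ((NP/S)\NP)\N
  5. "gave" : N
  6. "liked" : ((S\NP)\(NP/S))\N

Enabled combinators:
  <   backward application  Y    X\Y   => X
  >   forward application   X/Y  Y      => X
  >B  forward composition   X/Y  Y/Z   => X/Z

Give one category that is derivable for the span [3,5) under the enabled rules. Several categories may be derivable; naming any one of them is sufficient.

(NP/S)\NP

[0,7] S   <
  [0,2] NP   <
    [0,1] "near" : PP
    [1,2] "quickly" : NP\PP
  [2,7] S\NP   <
    [2,5] NP/S   <
      [2,3] "from" : NP
      [3,5] (NP/S)\NP   <
        [3,4] "park" : N
        [4,5] "a" : ((NP/S)\NP)\N
    [5,7] (S\NP)\(NP/S)   <
      [5,6] "gave" : N
      [6,7] "liked" : ((S\NP)\(NP/S))\N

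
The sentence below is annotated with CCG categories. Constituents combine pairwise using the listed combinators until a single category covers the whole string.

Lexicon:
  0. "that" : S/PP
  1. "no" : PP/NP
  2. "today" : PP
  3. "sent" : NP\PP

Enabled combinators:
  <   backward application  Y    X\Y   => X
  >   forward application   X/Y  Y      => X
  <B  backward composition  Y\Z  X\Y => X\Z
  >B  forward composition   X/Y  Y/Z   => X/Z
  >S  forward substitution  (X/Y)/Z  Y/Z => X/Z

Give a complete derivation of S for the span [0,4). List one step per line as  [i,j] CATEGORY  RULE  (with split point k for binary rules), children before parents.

[0,1] S/PP  lex  "that"
[1,2] PP/NP  lex  "no"
[0,2] S/NP  >B  k=1
[2,3] PP  lex  "today"
[3,4] NP\PP  lex  "sent"
[2,4] NP  <  k=3
[0,4] S  >  k=2

[0,4] S   >
  [0,2] S/NP   >B
    [0,1] "that" : S/PP
    [1,2] "no" : PP/NP
  [2,4] NP   <
    [2,3] "today" : PP
    [3,4] "sent" : NP\PP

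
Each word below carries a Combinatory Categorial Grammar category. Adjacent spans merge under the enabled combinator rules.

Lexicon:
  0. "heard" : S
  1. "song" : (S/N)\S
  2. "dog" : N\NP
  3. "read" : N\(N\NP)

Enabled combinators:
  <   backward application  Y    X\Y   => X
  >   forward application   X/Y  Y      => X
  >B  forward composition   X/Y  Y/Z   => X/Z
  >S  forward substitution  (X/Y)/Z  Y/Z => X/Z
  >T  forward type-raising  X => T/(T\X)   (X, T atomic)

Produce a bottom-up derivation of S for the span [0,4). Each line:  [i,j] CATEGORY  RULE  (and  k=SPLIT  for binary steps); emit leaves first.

[0,1] S  lex  "heard"
[1,2] (S/N)\S  lex  "song"
[0,2] S/N  <  k=1
[2,3] N\NP  lex  "dog"
[3,4] N\(N\NP)  lex  "read"
[2,4] N  <  k=3
[0,4] S  >  k=2

[0,4] S   >
  [0,2] S/N   <
    [0,1] "heard" : S
    [1,2] "song" : (S/N)\S
  [2,4] N   <
    [2,3] "dog" : N\NP
    [3,4] "read" : N\(N\NP)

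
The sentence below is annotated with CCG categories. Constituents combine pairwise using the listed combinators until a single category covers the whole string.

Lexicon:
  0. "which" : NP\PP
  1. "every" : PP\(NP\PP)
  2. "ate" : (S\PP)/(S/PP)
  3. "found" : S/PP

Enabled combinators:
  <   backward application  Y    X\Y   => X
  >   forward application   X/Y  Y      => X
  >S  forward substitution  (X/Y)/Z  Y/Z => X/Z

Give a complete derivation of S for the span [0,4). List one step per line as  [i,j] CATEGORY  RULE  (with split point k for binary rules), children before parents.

[0,1] NP\PP  lex  "which"
[1,2] PP\(NP\PP)  lex  "every"
[0,2] PP  <  k=1
[2,3] (S\PP)/(S/PP)  lex  "ate"
[3,4] S/PP  lex  "found"
[2,4] S\PP  >  k=3
[0,4] S  <  k=2

[0,4] S   <
  [0,2] PP   <
    [0,1] "which" : NP\PP
    [1,2] "every" : PP\(NP\PP)
  [2,4] S\PP   >
    [2,3] "ate" : (S\PP)/(S/PP)
    [3,4] "found" : S/PP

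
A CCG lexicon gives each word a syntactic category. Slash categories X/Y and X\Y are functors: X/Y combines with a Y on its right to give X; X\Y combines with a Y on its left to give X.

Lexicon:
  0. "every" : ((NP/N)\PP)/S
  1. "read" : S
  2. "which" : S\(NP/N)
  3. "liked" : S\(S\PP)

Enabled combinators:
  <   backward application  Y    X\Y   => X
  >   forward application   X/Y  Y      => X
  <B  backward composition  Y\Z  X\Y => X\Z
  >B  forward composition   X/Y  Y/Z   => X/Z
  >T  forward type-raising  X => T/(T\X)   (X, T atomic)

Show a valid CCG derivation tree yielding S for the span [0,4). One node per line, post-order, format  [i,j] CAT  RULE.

[0,1] ((NP/N)\PP)/S  lex  "every"
[1,2] S  lex  "read"
[0,2] (NP/N)\PP  >  k=1
[2,3] S\(NP/N)  lex  "which"
[0,3] S\PP  <B  k=2
[3,4] S\(S\PP)  lex  "liked"
[0,4] S  <  k=3

[0,4] S   <
  [0,3] S\PP   <B
    [0,2] (NP/N)\PP   >
      [0,1] "every" : ((NP/N)\PP)/S
      [1,2] "read" : S
    [2,3] "which" : S\(NP/N)
  [3,4] "liked" : S\(S\PP)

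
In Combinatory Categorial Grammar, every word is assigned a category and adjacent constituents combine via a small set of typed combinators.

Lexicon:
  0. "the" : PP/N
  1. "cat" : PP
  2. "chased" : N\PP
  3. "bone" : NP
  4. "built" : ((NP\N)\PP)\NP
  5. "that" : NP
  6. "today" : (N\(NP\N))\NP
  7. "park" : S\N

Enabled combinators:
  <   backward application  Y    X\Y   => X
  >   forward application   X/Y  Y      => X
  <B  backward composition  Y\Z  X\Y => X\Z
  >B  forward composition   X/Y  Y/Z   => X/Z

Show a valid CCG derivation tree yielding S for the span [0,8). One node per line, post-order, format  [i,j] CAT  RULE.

[0,8] S   <
  [0,7] N   <
    [0,5] NP\N   <
      [0,3] PP   >
        [0,1] "the" : PP/N
        [1,3] N   <
          [1,2] "cat" : PP
          [2,3] "chased" : N\PP
      [3,5] (NP\N)\PP   <
        [3,4] "bone" : NP
        [4,5] "built" : ((NP\N)\PP)\NP
    [5,7] N\(NP\N)   <
      [5,6] "that" : NP
      [6,7] "today" : (N\(NP\N))\NP
  [7,8] "park" : S\N

[0,1] PP/N  lex  "the"
[1,2] PP  lex  "cat"
[2,3] N\PP  lex  "chased"
[1,3] N  <  k=2
[0,3] PP  >  k=1
[3,4] NP  lex  "bone"
[4,5] ((NP\N)\PP)\NP  lex  "built"
[3,5] (NP\N)\PP  <  k=4
[0,5] NP\N  <  k=3
[5,6] NP  lex  "that"
[6,7] (N\(NP\N))\NP  lex  "today"
[5,7] N\(NP\N)  <  k=6
[0,7] N  <  k=5
[7,8] S\N  lex  "park"
[0,8] S  <  k=7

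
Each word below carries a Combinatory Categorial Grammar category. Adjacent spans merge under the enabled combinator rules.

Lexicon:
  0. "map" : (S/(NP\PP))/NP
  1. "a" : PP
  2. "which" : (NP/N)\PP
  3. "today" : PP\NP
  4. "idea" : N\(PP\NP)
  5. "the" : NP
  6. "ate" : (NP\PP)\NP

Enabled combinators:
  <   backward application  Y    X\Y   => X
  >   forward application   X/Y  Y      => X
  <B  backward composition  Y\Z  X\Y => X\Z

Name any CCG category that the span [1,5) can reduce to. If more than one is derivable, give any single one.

[0,7] S   >
  [0,5] S/(NP\PP)   >
    [0,1] "map" : (S/(NP\PP))/NP
    [1,5] NP   >
      [1,3] NP/N   <
        [1,2] "a" : PP
        [2,3] "which" : (NP/N)\PP
      [3,5] N   <
        [3,4] "today" : PP\NP
        [4,5] "idea" : N\(PP\NP)
  [5,7] NP\PP   <
    [5,6] "the" : NP
    [6,7] "ate" : (NP\PP)\NP

NP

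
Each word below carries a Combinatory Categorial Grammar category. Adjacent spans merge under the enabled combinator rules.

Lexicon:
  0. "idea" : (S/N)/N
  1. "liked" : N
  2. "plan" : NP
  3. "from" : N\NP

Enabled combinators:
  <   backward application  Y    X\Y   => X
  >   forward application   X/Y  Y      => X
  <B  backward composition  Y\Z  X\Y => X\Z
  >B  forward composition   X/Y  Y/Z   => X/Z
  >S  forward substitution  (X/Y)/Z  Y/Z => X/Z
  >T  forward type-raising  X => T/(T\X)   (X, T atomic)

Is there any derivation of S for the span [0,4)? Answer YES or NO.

YES

[0,4] S   >
  [0,2] S/N   >
    [0,1] "idea" : (S/N)/N
    [1,2] "liked" : N
  [2,4] N   <
    [2,3] "plan" : NP
    [3,4] "from" : N\NP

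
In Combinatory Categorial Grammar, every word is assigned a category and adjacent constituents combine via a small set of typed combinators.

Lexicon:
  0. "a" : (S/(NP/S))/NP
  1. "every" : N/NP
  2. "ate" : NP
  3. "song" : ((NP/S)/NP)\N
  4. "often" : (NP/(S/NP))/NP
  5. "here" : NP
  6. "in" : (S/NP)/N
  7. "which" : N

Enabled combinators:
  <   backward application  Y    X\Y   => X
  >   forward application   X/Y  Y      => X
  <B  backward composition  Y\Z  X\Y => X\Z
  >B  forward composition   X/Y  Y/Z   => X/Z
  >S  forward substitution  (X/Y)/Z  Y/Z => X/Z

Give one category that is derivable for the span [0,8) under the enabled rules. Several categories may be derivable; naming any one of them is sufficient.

S

[0,8] S   >
  [0,4] S/NP   >S
    [0,1] "a" : (S/(NP/S))/NP
    [1,4] (NP/S)/NP   <
      [1,3] N   >
        [1,2] "every" : N/NP
        [2,3] "ate" : NP
      [3,4] "song" : ((NP/S)/NP)\N
  [4,8] NP   >
    [4,6] NP/(S/NP)   >
      [4,5] "often" : (NP/(S/NP))/NP
      [5,6] "here" : NP
    [6,8] S/NP   >
      [6,7] "in" : (S/NP)/N
      [7,8] "which" : N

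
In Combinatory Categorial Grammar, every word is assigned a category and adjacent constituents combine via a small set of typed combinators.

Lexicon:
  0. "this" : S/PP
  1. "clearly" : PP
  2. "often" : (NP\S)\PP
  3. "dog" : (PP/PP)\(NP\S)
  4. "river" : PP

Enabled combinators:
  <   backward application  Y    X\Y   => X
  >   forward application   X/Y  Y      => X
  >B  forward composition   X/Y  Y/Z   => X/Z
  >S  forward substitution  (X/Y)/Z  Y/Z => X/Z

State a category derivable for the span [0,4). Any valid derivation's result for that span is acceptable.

[0,5] S   >
  [0,4] S/PP   >B
    [0,1] "this" : S/PP
    [1,4] PP/PP   <
      [1,3] NP\S   <
        [1,2] "clearly" : PP
        [2,3] "often" : (NP\S)\PP
      [3,4] "dog" : (PP/PP)\(NP\S)
  [4,5] "river" : PP

S/PP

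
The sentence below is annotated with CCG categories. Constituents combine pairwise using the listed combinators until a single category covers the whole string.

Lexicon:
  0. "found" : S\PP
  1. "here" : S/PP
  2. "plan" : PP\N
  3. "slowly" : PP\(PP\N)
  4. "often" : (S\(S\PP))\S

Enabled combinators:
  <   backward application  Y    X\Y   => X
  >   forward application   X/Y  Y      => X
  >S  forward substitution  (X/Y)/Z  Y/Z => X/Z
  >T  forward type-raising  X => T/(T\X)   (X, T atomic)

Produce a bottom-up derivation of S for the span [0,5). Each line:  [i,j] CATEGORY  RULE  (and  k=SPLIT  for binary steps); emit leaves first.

[0,5] S   <
  [0,1] "found" : S\PP
  [1,5] S\(S\PP)   <
    [1,4] S   >
      [1,2] "here" : S/PP
      [2,4] PP   <
        [2,3] "plan" : PP\N
        [3,4] "slowly" : PP\(PP\N)
    [4,5] "often" : (S\(S\PP))\S

[0,1] S\PP  lex  "found"
[1,2] S/PP  lex  "here"
[2,3] PP\N  lex  "plan"
[3,4] PP\(PP\N)  lex  "slowly"
[2,4] PP  <  k=3
[1,4] S  >  k=2
[4,5] (S\(S\PP))\S  lex  "often"
[1,5] S\(S\PP)  <  k=4
[0,5] S  <  k=1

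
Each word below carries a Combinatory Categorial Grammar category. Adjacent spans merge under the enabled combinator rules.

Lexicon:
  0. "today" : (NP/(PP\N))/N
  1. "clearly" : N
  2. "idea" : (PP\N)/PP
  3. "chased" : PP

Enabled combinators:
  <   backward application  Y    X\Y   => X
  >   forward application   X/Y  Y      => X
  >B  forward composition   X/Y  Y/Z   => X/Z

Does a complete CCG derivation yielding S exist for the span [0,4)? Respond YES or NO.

(NP/(PP\N))/N N (PP\N)/PP PP
CKY chart[0,4] = {NP}; S ∉ chart

NO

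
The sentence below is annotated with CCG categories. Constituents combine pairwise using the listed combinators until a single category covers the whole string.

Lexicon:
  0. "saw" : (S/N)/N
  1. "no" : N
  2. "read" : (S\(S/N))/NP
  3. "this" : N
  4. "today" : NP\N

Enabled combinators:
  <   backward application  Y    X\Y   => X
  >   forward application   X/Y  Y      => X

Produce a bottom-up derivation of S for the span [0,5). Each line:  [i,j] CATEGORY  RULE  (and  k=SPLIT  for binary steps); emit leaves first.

[0,5] S   <
  [0,2] S/N   >
    [0,1] "saw" : (S/N)/N
    [1,2] "no" : N
  [2,5] S\(S/N)   >
    [2,3] "read" : (S\(S/N))/NP
    [3,5] NP   <
      [3,4] "this" : N
      [4,5] "today" : NP\N

[0,1] (S/N)/N  lex  "saw"
[1,2] N  lex  "no"
[0,2] S/N  >  k=1
[2,3] (S\(S/N))/NP  lex  "read"
[3,4] N  lex  "this"
[4,5] NP\N  lex  "today"
[3,5] NP  <  k=4
[2,5] S\(S/N)  >  k=3
[0,5] S  <  k=2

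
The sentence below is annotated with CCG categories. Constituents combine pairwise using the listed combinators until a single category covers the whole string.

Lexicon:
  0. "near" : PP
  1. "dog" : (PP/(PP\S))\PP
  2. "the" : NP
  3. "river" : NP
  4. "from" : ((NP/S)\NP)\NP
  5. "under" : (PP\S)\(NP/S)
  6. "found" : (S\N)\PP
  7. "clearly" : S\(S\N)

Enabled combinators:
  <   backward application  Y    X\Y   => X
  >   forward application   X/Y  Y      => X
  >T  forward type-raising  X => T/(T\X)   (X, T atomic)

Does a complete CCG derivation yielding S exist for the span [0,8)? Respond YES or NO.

[0,8] S   <
  [0,7] S\N   <
    [0,6] PP   >
      [0,2] PP/(PP\S)   <
        [0,1] "near" : PP
        [1,2] "dog" : (PP/(PP\S))\PP
      [2,6] PP\S   <
        [2,5] NP/S   <
          [2,3] "the" : NP
          [3,5] (NP/S)\NP   <
            [3,4] "river" : NP
            [4,5] "from" : ((NP/S)\NP)\NP
        [5,6] "under" : (PP\S)\(NP/S)
    [6,7] "found" : (S\N)\PP
  [7,8] "clearly" : S\(S\N)

YES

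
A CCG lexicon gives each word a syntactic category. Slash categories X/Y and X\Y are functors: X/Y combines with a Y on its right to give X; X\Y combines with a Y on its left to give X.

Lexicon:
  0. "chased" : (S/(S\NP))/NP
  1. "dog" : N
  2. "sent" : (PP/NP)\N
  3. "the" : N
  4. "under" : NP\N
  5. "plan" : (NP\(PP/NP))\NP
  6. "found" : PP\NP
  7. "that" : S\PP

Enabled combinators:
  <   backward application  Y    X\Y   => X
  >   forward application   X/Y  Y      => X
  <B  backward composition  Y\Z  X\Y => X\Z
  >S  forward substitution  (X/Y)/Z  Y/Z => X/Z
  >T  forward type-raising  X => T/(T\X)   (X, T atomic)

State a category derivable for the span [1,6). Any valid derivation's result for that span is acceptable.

NP

[0,8] S   >
  [0,6] S/(S\NP)   >
    [0,1] "chased" : (S/(S\NP))/NP
    [1,6] NP   <
      [1,2] "dog" : N
      [2,6] NP\N   <B
        [2,3] "sent" : (PP/NP)\N
        [3,6] NP\(PP/NP)   <
          [3,5] NP   <
            [3,4] "the" : N
            [4,5] "under" : NP\N
          [5,6] "plan" : (NP\(PP/NP))\NP
  [6,8] S\NP   <B
    [6,7] "found" : PP\NP
    [7,8] "that" : S\PP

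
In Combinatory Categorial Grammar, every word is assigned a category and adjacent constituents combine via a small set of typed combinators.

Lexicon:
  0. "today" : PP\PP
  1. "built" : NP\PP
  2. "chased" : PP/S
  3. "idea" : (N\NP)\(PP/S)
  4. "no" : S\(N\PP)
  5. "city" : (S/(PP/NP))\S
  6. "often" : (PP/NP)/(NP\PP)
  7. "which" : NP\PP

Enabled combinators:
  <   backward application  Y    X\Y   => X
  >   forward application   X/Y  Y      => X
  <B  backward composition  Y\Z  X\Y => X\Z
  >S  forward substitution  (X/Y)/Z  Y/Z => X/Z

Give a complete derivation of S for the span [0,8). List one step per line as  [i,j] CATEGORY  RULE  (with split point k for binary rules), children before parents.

[0,8] S   >
  [0,6] S/(PP/NP)   <
    [0,5] S   <
      [0,4] N\PP   <B
        [0,1] "today" : PP\PP
        [1,4] N\PP   <B
          [1,2] "built" : NP\PP
          [2,4] N\NP   <
            [2,3] "chased" : PP/S
            [3,4] "idea" : (N\NP)\(PP/S)
      [4,5] "no" : S\(N\PP)
    [5,6] "city" : (S/(PP/NP))\S
  [6,8] PP/NP   >
    [6,7] "often" : (PP/NP)/(NP\PP)
    [7,8] "which" : NP\PP

[0,1] PP\PP  lex  "today"
[1,2] NP\PP  lex  "built"
[2,3] PP/S  lex  "chased"
[3,4] (N\NP)\(PP/S)  lex  "idea"
[2,4] N\NP  <  k=3
[1,4] N\PP  <B  k=2
[0,4] N\PP  <B  k=1
[4,5] S\(N\PP)  lex  "no"
[0,5] S  <  k=4
[5,6] (S/(PP/NP))\S  lex  "city"
[0,6] S/(PP/NP)  <  k=5
[6,7] (PP/NP)/(NP\PP)  lex  "often"
[7,8] NP\PP  lex  "which"
[6,8] PP/NP  >  k=7
[0,8] S  >  k=6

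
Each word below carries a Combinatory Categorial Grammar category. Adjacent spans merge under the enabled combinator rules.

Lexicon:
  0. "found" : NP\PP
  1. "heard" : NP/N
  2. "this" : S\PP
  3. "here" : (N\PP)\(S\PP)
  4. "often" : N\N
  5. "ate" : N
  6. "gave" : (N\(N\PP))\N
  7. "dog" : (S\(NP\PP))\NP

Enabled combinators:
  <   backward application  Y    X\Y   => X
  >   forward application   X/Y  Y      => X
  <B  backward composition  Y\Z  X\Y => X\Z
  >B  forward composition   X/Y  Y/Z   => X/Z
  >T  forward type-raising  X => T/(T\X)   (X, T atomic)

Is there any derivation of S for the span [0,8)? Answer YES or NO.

YES

[0,8] S   <
  [0,1] "found" : NP\PP
  [1,8] S\(NP\PP)   <
    [1,7] NP   >
      [1,2] "heard" : NP/N
      [2,7] N   <
        [2,5] N\PP   <B
          [2,4] N\PP   <
            [2,3] "this" : S\PP
            [3,4] "here" : (N\PP)\(S\PP)
          [4,5] "often" : N\N
        [5,7] N\(N\PP)   <
          [5,6] "ate" : N
          [6,7] "gave" : (N\(N\PP))\N
    [7,8] "dog" : (S\(NP\PP))\NP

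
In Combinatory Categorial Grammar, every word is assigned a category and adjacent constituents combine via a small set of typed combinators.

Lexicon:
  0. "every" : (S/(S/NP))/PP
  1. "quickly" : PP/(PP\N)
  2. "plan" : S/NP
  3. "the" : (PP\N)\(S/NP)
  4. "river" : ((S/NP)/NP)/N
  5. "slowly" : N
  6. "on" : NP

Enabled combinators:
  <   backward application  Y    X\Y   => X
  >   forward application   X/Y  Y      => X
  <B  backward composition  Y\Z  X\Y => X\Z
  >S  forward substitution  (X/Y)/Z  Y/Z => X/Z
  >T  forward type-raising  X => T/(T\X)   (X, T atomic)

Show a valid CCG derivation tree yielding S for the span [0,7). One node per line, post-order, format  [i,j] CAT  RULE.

[0,1] (S/(S/NP))/PP  lex  "every"
[1,2] PP/(PP\N)  lex  "quickly"
[2,3] S/NP  lex  "plan"
[3,4] (PP\N)\(S/NP)  lex  "the"
[2,4] PP\N  <  k=3
[1,4] PP  >  k=2
[0,4] S/(S/NP)  >  k=1
[4,5] ((S/NP)/NP)/N  lex  "river"
[5,6] N  lex  "slowly"
[4,6] (S/NP)/NP  >  k=5
[6,7] NP  lex  "on"
[4,7] S/NP  >  k=6
[0,7] S  >  k=4

[0,7] S   >
  [0,4] S/(S/NP)   >
    [0,1] "every" : (S/(S/NP))/PP
    [1,4] PP   >
      [1,2] "quickly" : PP/(PP\N)
      [2,4] PP\N   <
        [2,3] "plan" : S/NP
        [3,4] "the" : (PP\N)\(S/NP)
  [4,7] S/NP   >
    [4,6] (S/NP)/NP   >
      [4,5] "river" : ((S/NP)/NP)/N
      [5,6] "slowly" : N
    [6,7] "on" : NP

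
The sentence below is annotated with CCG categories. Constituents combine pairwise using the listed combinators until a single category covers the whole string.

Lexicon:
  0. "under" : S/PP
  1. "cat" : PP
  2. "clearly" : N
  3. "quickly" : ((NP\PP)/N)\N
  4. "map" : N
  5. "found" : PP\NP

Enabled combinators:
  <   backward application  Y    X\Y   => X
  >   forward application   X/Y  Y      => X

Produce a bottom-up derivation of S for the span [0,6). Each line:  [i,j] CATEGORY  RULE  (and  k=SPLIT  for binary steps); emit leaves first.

[0,1] S/PP  lex  "under"
[1,2] PP  lex  "cat"
[2,3] N  lex  "clearly"
[3,4] ((NP\PP)/N)\N  lex  "quickly"
[2,4] (NP\PP)/N  <  k=3
[4,5] N  lex  "map"
[2,5] NP\PP  >  k=4
[1,5] NP  <  k=2
[5,6] PP\NP  lex  "found"
[1,6] PP  <  k=5
[0,6] S  >  k=1

[0,6] S   >
  [0,1] "under" : S/PP
  [1,6] PP   <
    [1,5] NP   <
      [1,2] "cat" : PP
      [2,5] NP\PP   >
        [2,4] (NP\PP)/N   <
          [2,3] "clearly" : N
          [3,4] "quickly" : ((NP\PP)/N)\N
        [4,5] "map" : N
    [5,6] "found" : PP\NP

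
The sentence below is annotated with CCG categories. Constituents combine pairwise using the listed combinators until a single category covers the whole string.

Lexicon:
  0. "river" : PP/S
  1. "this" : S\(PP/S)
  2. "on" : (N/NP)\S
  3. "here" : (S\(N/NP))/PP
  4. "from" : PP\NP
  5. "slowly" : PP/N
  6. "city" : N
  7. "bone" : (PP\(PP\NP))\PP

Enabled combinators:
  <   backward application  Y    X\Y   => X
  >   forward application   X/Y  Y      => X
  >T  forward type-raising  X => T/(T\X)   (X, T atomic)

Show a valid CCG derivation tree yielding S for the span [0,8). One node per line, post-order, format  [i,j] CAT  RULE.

[0,8] S   <
  [0,3] N/NP   <
    [0,2] S   <
      [0,1] "river" : PP/S
      [1,2] "this" : S\(PP/S)
    [2,3] "on" : (N/NP)\S
  [3,8] S\(N/NP)   >
    [3,4] "here" : (S\(N/NP))/PP
    [4,8] PP   <
      [4,5] "from" : PP\NP
      [5,8] PP\(PP\NP)   <
        [5,7] PP   >
          [5,6] "slowly" : PP/N
          [6,7] "city" : N
        [7,8] "bone" : (PP\(PP\NP))\PP

[0,1] PP/S  lex  "river"
[1,2] S\(PP/S)  lex  "this"
[0,2] S  <  k=1
[2,3] (N/NP)\S  lex  "on"
[0,3] N/NP  <  k=2
[3,4] (S\(N/NP))/PP  lex  "here"
[4,5] PP\NP  lex  "from"
[5,6] PP/N  lex  "slowly"
[6,7] N  lex  "city"
[5,7] PP  >  k=6
[7,8] (PP\(PP\NP))\PP  lex  "bone"
[5,8] PP\(PP\NP)  <  k=7
[4,8] PP  <  k=5
[3,8] S\(N/NP)  >  k=4
[0,8] S  <  k=3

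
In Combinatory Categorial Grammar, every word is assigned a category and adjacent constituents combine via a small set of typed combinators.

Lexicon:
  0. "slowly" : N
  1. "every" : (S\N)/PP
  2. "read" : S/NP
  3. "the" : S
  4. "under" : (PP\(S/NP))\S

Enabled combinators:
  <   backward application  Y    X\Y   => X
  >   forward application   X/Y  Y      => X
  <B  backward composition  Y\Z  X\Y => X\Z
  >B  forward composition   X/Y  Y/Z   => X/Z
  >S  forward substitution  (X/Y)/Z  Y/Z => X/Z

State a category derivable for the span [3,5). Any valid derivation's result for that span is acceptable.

PP\(S/NP)

[0,5] S   <
  [0,1] "slowly" : N
  [1,5] S\N   >
    [1,2] "every" : (S\N)/PP
    [2,5] PP   <
      [2,3] "read" : S/NP
      [3,5] PP\(S/NP)   <
        [3,4] "the" : S
        [4,5] "under" : (PP\(S/NP))\S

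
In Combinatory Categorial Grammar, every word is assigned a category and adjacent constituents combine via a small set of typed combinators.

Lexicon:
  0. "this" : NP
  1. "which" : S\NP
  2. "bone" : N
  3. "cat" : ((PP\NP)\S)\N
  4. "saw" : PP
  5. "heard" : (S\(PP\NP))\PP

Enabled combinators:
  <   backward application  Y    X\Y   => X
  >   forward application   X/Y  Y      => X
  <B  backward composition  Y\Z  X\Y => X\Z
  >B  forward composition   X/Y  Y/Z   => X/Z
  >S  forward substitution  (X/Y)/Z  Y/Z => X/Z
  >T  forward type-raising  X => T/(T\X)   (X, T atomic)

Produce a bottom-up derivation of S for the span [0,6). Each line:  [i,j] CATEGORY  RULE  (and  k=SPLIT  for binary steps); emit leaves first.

[0,1] NP  lex  "this"
[0,1] S/(S\NP)  >T
[1,2] S\NP  lex  "which"
[2,3] N  lex  "bone"
[3,4] ((PP\NP)\S)\N  lex  "cat"
[2,4] (PP\NP)\S  <  k=3
[4,5] PP  lex  "saw"
[5,6] (S\(PP\NP))\PP  lex  "heard"
[4,6] S\(PP\NP)  <  k=5
[2,6] S\S  <B  k=4
[1,6] S\NP  <B  k=2
[0,6] S  >  k=1

[0,6] S   >
  [0,1] S/(S\NP)   >T
    [0,1] "this" : NP
  [1,6] S\NP   <B
    [1,2] "which" : S\NP
    [2,6] S\S   <B
      [2,4] (PP\NP)\S   <
        [2,3] "bone" : N
        [3,4] "cat" : ((PP\NP)\S)\N
      [4,6] S\(PP\NP)   <
        [4,5] "saw" : PP
        [5,6] "heard" : (S\(PP\NP))\PP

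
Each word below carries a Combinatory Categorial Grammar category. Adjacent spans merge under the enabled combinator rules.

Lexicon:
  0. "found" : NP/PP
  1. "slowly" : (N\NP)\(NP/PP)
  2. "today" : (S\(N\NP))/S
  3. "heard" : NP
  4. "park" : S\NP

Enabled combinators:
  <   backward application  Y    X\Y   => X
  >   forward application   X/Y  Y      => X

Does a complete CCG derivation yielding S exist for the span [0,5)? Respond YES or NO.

[0,5] S   <
  [0,2] N\NP   <
    [0,1] "found" : NP/PP
    [1,2] "slowly" : (N\NP)\(NP/PP)
  [2,5] S\(N\NP)   >
    [2,3] "today" : (S\(N\NP))/S
    [3,5] S   <
      [3,4] "heard" : NP
      [4,5] "park" : S\NP

YES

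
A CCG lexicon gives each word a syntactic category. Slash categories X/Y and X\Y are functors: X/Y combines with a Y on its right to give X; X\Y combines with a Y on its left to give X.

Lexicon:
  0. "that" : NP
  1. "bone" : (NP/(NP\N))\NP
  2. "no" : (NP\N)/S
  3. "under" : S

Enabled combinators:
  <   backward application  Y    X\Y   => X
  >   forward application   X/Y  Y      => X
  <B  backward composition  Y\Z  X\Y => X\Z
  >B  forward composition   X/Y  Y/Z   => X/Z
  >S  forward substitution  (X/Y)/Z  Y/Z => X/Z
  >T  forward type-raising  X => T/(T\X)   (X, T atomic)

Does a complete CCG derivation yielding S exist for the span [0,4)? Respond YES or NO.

NO

NP (NP/(NP\N))\NP (NP\N)/S S
CKY chart[0,4] = {N/(N\NP), NP, NP/(NP\NP), NP/(S\S), PP/(PP\NP), S/(S\NP)}; S ∉ chart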